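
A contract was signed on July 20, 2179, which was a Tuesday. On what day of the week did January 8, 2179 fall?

Friday

Count forward from the earlier date (January 8, 2179) to the later (July 20, 2179):
January 2179: 31 − 8 = 23 days remain.
Then February 2179 (28), March (31), April (30), May (31), June (30): 28 + 31 + 30 + 31 + 30 = 150 days.
July 1–20, 2179: 20 days.
Total: 23 + 150 + 20 = 193 days.
193 mod 7 = 4, so 4 days before Tuesday is Friday.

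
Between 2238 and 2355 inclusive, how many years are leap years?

Years divisible by 4: 2240, 2244, …, 2352 — 29 in all.
Of these, 2300 is divisible by 100 but not 400, so not leap.
Leap years: 29 − 1 = 28.

28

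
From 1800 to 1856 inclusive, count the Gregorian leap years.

Years divisible by 4: 1800, 1804, …, 1856 — 15 in all.
Of these, 1800 is divisible by 100 but not 400, so not leap.
Leap years: 15 − 1 = 14.

14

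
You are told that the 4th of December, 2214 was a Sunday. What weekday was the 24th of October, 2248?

Tuesday

Day-of-year of December 4, 2214: 338.
Day-of-year of October 24, 2248: 298.
2214 has 365 days, so 365 − 338 = 27 days remain in 2214.
Full years 2215–2247: 25 common + 8 leap = 25×365 + 8×366 = 12053 days.
Total: 27 + 12053 + 298 = 12378 days.
12378 mod 7 = 2, so 2 days after Sunday is Tuesday.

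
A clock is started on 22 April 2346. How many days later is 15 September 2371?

9277

From April 22, 2346 to April 22, 2371: 25 years, of which 6 contain a Feb 29 — 19×365 + 6×366 = 9131 days.
April 2371: 30 − 22 = 8 days remain.
Then May (31), June (30), July (31), August (31): 31 + 30 + 31 + 31 = 123 days.
September 1–15, 2371: 15 days.
Residual: 146 days.
Total: 9277 days.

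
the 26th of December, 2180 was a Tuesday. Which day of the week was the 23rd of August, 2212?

Sunday

From December 26, 2180 to December 26, 2211: 31 years, of which 6 contain a Feb 29 — 25×365 + 6×366 = 11321 days.
(2200 is not a leap year (divisible by 100 but not 400).)
December 2211: 31 − 26 = 5 days remain.
Then January (31), February 2212 (29), March (31), April (30), May (31), June (30), July (31): 31 + 29 + 31 + 30 + 31 + 30 + 31 = 213 days.
August 1–23, 2212: 23 days.
Residual: 241 days.
Total: 11562 days.
11562 mod 7 = 5, so 5 days after Tuesday is Sunday.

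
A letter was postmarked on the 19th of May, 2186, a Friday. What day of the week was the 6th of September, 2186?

Wednesday

May 2186: 31 − 19 = 12 days remain.
Then June (30), July (31), August (31): 30 + 31 + 31 = 92 days.
September 1–6, 2186: 6 days.
Total: 12 + 92 + 6 = 110 days.
110 mod 7 = 5, so 5 days after Friday is Wednesday.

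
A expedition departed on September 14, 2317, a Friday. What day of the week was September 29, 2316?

Friday

Count forward from the earlier date (September 29, 2316) to the later (September 14, 2317):
Day-of-year of September 29, 2316: 273.
Day-of-year of September 14, 2317: 257.
2316 has 366 days, so 366 − 273 = 93 days remain in 2316.
Total: 93 + 257 = 350 days.
350 is a multiple of 7, so September 29, 2316 falls on the same weekday: Friday.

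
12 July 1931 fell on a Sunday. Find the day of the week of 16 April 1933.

July 12, 1931 → July 12, 1932: 366 days (1932 is a leap year).
July 1932: 31 − 12 = 19 days remain.
Then August (31), September (30), October (31), November (30), December (31), January (31), February 1933 (28), March (31): 31 + 30 + 31 + 30 + 31 + 31 + 28 + 31 = 243 days.
April 1–16, 1933: 16 days.
Residual: 278 days.
Total: 644 days.
644 is a multiple of 7, so 16 April 1933 falls on the same weekday: Sunday.

Sunday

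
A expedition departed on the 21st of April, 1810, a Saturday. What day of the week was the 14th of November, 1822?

Thursday

From April 21, 1810 to April 21, 1822: 12 years, of which 3 contain a Feb 29 — 9×365 + 3×366 = 4383 days.
April 1822: 30 − 21 = 9 days remain.
Then May (31), June (30), July (31), August (31), September (30), October (31): 31 + 30 + 31 + 31 + 30 + 31 = 184 days.
November 1–14, 1822: 14 days.
Residual: 207 days.
Total: 4590 days.
4590 mod 7 = 5, so 5 days after Saturday is Thursday.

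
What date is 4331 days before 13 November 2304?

3 January 2293

Count 4331 days before November 13, 2304:
From January 3, 2293 to January 3, 2304: 11 years, of which 1 contains a Feb 29 — 10×365 + 1×366 = 4016 days.
(2300 is not a leap year (divisible by 100 but not 400).)
January 2304: 31 − 3 = 28 days remain.
Then 9 full months totalling 274 days.
November 1–13, 2304: 13 days.
Residual: 315 days.
Total: 4331 days.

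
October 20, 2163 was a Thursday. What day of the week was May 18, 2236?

Wednesday

From October 20, 2163 to October 20, 2235: 72 years, of which 17 contain a Feb 29 — 55×365 + 17×366 = 26297 days.
(2200 is not a leap year (divisible by 100 but not 400).)
October 2235: 31 − 20 = 11 days remain.
Then November (30), December (31), January (31), February 2236 (29), March (31), April (30): 30 + 31 + 31 + 29 + 31 + 30 = 182 days.
May 1–18, 2236: 18 days.
Residual: 211 days.
Total: 26508 days.
26508 mod 7 = 6, so 6 days after Thursday is Wednesday.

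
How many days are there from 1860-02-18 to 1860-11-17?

February 1860: 29 − 18 = 11 days remain (1860 is a leap year, so February has 29 days).
Then March (31), April (30), May (31), June (30), July (31), August (31), September (30), October (31): 31 + 30 + 31 + 30 + 31 + 31 + 30 + 31 = 245 days.
November 1–17, 1860: 17 days.
Total: 11 + 245 + 17 = 273 days.

273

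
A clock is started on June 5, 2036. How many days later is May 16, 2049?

Day-of-year of June 5, 2036: 157.
Day-of-year of May 16, 2049: 136.
2036 has 366 days, so 366 − 157 = 209 days remain in 2036.
Full years 2037–2048: 9 common + 3 leap = 9×365 + 3×366 = 4383 days.
Total: 209 + 4383 + 136 = 4728 days.

4728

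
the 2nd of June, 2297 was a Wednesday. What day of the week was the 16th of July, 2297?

June 2297: 30 − 2 = 28 days remain.
July 1–16, 2297: 16 days.
Total: 28 + 16 = 44 days.
44 mod 7 = 2, so 2 days after Wednesday is Friday.

Friday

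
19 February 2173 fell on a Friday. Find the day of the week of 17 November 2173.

February 2173: 28 − 19 = 9 days remain (2173 is not a leap year, so February has 28 days).
Then March (31), April (30), May (31), June (30), July (31), August (31), September (30), October (31): 31 + 30 + 31 + 30 + 31 + 31 + 30 + 31 = 245 days.
November 1–17, 2173: 17 days.
Total: 9 + 245 + 17 = 271 days.
271 mod 7 = 5, so 5 days after Friday is Wednesday.

Wednesday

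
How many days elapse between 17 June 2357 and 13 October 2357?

118

June 2357: 30 − 17 = 13 days remain.
Then July (31), August (31), September (30): 31 + 31 + 30 = 92 days.
October 1–13, 2357: 13 days.
Total: 13 + 92 + 13 = 118 days.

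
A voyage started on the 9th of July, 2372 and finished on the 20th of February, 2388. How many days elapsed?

From July 9, 2372 to July 9, 2387: 15 years, of which 3 contain a Feb 29 — 12×365 + 3×366 = 5478 days.
July 2387: 31 − 9 = 22 days remain.
Then August (31), September (30), October (31), November (30), December (31), January (31): 31 + 30 + 31 + 30 + 31 + 31 = 184 days.
February 1–20, 2388: 20 days (2388 is a leap year).
Residual: 226 days.
Total: 5704 days.

5704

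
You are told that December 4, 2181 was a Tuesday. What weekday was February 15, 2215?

Wednesday

From December 4, 2181 to December 4, 2214: 33 years, of which 7 contain a Feb 29 — 26×365 + 7×366 = 12052 days.
(2200 is not a leap year (divisible by 100 but not 400).)
December 2214: 31 − 4 = 27 days remain.
Then January (31): 31 days.
February 1–15, 2215: 15 days (2215 is not a leap year).
Residual: 73 days.
Total: 12125 days.
12125 mod 7 = 1, so 1 day after Tuesday is Wednesday.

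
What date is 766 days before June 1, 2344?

April 27, 2342

Count 766 days before June 1, 2344:
April 2342: 30 − 27 = 3 days remain.
Then 25 full months totalling 762 days.
June 1, 2344: 1 day.
Total: 3 + 762 + 1 = 766 days.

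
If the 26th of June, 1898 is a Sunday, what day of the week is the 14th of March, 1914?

Saturday

Day-of-year of June 26, 1898: 177.
Day-of-year of March 14, 1914: 73.
1898 has 365 days, so 365 − 177 = 188 days remain in 1898.
Full years 1899–1913: 12 common + 3 leap = 12×365 + 3×366 = 5478 days.
Total: 188 + 5478 + 73 = 5739 days.
5739 mod 7 = 6, so 6 days after Sunday is Saturday.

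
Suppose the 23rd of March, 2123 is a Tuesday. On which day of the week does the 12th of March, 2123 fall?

Friday

Count forward from the earlier date (March 12, 2123) to the later (March 23, 2123):
Within March 2123: 23 − 12 = 11 days.
11 mod 7 = 4, so 4 days before Tuesday is Friday.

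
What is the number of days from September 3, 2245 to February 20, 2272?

9666

Day-of-year of September 3, 2245: 246.
Day-of-year of February 20, 2272: 51.
2245 has 365 days, so 365 − 246 = 119 days remain in 2245.
Full years 2246–2271: 20 common + 6 leap = 20×365 + 6×366 = 9496 days.
Total: 119 + 9496 + 51 = 9666 days.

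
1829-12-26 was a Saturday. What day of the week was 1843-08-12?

From December 26, 1829 to December 26, 1842: 13 years, of which 3 contain a Feb 29 — 10×365 + 3×366 = 4748 days.
December 1842: 31 − 26 = 5 days remain.
Then January (31), February 1843 (28), March (31), April (30), May (31), June (30), July (31): 31 + 28 + 31 + 30 + 31 + 30 + 31 = 212 days.
August 1–12, 1843: 12 days.
Residual: 229 days.
Total: 4977 days.
4977 is a multiple of 7, so 1843-08-12 falls on the same weekday: Saturday.

Saturday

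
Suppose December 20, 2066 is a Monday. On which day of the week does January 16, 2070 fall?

Day-of-year of December 20, 2066: 354.
Day-of-year of January 16, 2070: 16.
2066 has 365 days, so 365 − 354 = 11 days remain in 2066.
Full years: 2067: 365; 2068: 366; 2069: 365. Sum = 1096.
Total: 11 + 1096 + 16 = 1123 days.
1123 mod 7 = 3, so 3 days after Monday is Thursday.

Thursday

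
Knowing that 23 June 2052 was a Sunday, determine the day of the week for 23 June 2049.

Wednesday

Count forward from the earlier date (June 23, 2049) to the later (June 23, 2052):
June 23, 2049 → June 23, 2050: 365 days.
June 23, 2050 → June 23, 2051: 365 days.
June 23, 2051 → June 23, 2052: 366 days (2052 is a leap year).
Total: 1096 days.
1096 mod 7 = 4, so 4 days before Sunday is Wednesday.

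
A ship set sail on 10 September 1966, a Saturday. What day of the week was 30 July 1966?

Saturday

Count forward from the earlier date (July 30, 1966) to the later (September 10, 1966):
July 1966: 31 − 30 = 1 day remains.
Then August (31): 31 days.
September 1–10, 1966: 10 days.
Total: 1 + 31 + 10 = 42 days.
42 is a multiple of 7, so 30 July 1966 falls on the same weekday: Saturday.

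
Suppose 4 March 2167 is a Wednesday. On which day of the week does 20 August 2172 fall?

Thursday

March 4, 2167 → March 4, 2168: 366 days (2168 is a leap year).
March 4, 2168 → March 4, 2169: 365 days.
March 4, 2169 → March 4, 2170: 365 days.
March 4, 2170 → March 4, 2171: 365 days.
March 4, 2171 → March 4, 2172: 366 days (2172 is a leap year).
March 2172: 31 − 4 = 27 days remain.
Then April (30), May (31), June (30), July (31): 30 + 31 + 30 + 31 = 122 days.
August 1–20, 2172: 20 days.
Residual: 169 days.
Total: 1996 days.
1996 mod 7 = 1, so 1 day after Wednesday is Thursday.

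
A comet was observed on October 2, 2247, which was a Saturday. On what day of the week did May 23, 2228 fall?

Friday

Count forward from the earlier date (May 23, 2228) to the later (October 2, 2247):
Day-of-year of May 23, 2228: 144.
Day-of-year of October 2, 2247: 275.
2228 has 366 days, so 366 − 144 = 222 days remain in 2228.
Full years 2229–2246: 14 common + 4 leap = 14×365 + 4×366 = 6574 days.
Total: 222 + 6574 + 275 = 7071 days.
7071 mod 7 = 1, so 1 day before Saturday is Friday.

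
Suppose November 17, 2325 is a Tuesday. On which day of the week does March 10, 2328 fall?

Day-of-year of November 17, 2325: 321.
Day-of-year of March 10, 2328: 70.
2325 has 365 days, so 365 − 321 = 44 days remain in 2325.
Full years: 2326: 365; 2327: 365. Sum = 730.
Total: 44 + 730 + 70 = 844 days.
844 mod 7 = 4, so 4 days after Tuesday is Saturday.

Saturday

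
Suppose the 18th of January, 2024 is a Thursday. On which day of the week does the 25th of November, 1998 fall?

Count forward from the earlier date (November 25, 1998) to the later (January 18, 2024):
Day-of-year of November 25, 1998: 329.
Day-of-year of January 18, 2024: 18.
1998 has 365 days, so 365 − 329 = 36 days remain in 1998.
Full years 1999–2023: 19 common + 6 leap = 19×365 + 6×366 = 9131 days.
Total: 36 + 9131 + 18 = 9185 days.
9185 mod 7 = 1, so 1 day before Thursday is Wednesday.

Wednesday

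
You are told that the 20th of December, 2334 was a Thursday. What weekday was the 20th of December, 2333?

Wednesday

Count forward from the earlier date (December 20, 2333) to the later (December 20, 2334):
December 20, 2333 → December 20, 2334: 365 days.
Total: 365 days.
365 mod 7 = 1, so 1 day before Thursday is Wednesday.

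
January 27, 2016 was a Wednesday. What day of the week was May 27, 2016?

Friday

January 2016: 31 − 27 = 4 days remain.
Then February 2016 (29), March (31), April (30): 29 + 31 + 30 = 90 days.
May 1–27, 2016: 27 days.
Total: 4 + 90 + 27 = 121 days.
121 mod 7 = 2, so 2 days after Wednesday is Friday.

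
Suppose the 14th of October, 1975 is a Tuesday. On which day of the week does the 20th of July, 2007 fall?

From October 14, 1975 to October 14, 2006: 31 years, of which 8 contain a Feb 29 — 23×365 + 8×366 = 11323 days.
(2000 is a leap year (divisible by 400).)
October 2006: 31 − 14 = 17 days remain.
Then November (30), December (31), January (31), February 2007 (28), March (31), April (30), May (31), June (30): 30 + 31 + 31 + 28 + 31 + 30 + 31 + 30 = 242 days.
July 1–20, 2007: 20 days.
Residual: 279 days.
Total: 11602 days.
11602 mod 7 = 3, so 3 days after Tuesday is Friday.

Friday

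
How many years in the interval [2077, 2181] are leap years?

25

Years divisible by 4: 2080, 2084, …, 2180 — 26 in all.
Of these, 2100 is divisible by 100 but not 400, so not leap.
Leap years: 26 − 1 = 25.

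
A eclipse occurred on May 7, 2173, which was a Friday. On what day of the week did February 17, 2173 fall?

Count forward from the earlier date (February 17, 2173) to the later (May 7, 2173):
February 2173: 28 − 17 = 11 days remain (2173 is not a leap year, so February has 28 days).
Then March (31), April (30): 31 + 30 = 61 days.
May 1–7, 2173: 7 days.
Total: 11 + 61 + 7 = 79 days.
79 mod 7 = 2, so 2 days before Friday is Wednesday.

Wednesday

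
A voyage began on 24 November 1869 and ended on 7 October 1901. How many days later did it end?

From November 24, 1869 to November 24, 1900: 31 years, of which 7 contain a Feb 29 — 24×365 + 7×366 = 11322 days.
(1900 is not a leap year (divisible by 100 but not 400).)
November 1900: 30 − 24 = 6 days remain.
Then 10 full months totalling 304 days.
October 1–7, 1901: 7 days.
Residual: 317 days.
Total: 11639 days.

11639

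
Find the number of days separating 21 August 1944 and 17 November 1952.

3010

From August 21, 1944 to August 21, 1952: 8 years, of which 2 contain a Feb 29 — 6×365 + 2×366 = 2922 days.
August 1952: 31 − 21 = 10 days remain.
Then September (30), October (31): 30 + 31 = 61 days.
November 1–17, 1952: 17 days.
Residual: 88 days.
Total: 3010 days.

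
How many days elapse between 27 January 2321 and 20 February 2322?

389

Day-of-year of January 27, 2321: 27.
Day-of-year of February 20, 2322: 51.
2321 has 365 days, so 365 − 27 = 338 days remain in 2321.
Total: 338 + 51 = 389 days.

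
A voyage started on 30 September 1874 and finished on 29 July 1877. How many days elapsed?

1033

September 30, 1874 → September 30, 1875: 365 days.
September 30, 1875 → September 30, 1876: 366 days (1876 is a leap year).
September 1876: 30 − 30 = 0 days remain.
Then 9 full months totalling 273 days.
July 1–29, 1877: 29 days.
Residual: 302 days.
Total: 1033 days.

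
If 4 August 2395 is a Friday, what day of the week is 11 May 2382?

Tuesday

Count forward from the earlier date (May 11, 2382) to the later (August 4, 2395):
Day-of-year of May 11, 2382: 131.
Day-of-year of August 4, 2395: 216.
2382 has 365 days, so 365 − 131 = 234 days remain in 2382.
Full years 2383–2394: 9 common + 3 leap = 9×365 + 3×366 = 4383 days.
Total: 234 + 4383 + 216 = 4833 days.
4833 mod 7 = 3, so 3 days before Friday is Tuesday.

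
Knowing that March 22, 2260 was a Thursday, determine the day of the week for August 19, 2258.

Count forward from the earlier date (August 19, 2258) to the later (March 22, 2260):
August 19, 2258 → August 19, 2259: 365 days.
August 2259: 31 − 19 = 12 days remain.
Then September (30), October (31), November (30), December (31), January (31), February 2260 (29): 30 + 31 + 30 + 31 + 31 + 29 = 182 days.
March 1–22, 2260: 22 days.
Residual: 216 days.
Total: 581 days.
581 is a multiple of 7, so August 19, 2258 falls on the same weekday: Thursday.

Thursday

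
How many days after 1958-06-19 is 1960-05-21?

702

June 19, 1958 → June 19, 1959: 365 days.
June 1959: 30 − 19 = 11 days remain.
Then 10 full months totalling 305 days.
May 1–21, 1960: 21 days.
Residual: 337 days.
Total: 702 days.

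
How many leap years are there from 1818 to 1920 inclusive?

Years divisible by 4: 1820, 1824, …, 1920 — 26 in all.
Of these, 1900 is divisible by 100 but not 400, so not leap.
Leap years: 26 − 1 = 25.

25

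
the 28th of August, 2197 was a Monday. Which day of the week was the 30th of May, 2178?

Saturday

Count forward from the earlier date (May 30, 2178) to the later (August 28, 2197):
Day-of-year of May 30, 2178: 150.
Day-of-year of August 28, 2197: 240.
2178 has 365 days, so 365 − 150 = 215 days remain in 2178.
Full years 2179–2196: 13 common + 5 leap = 13×365 + 5×366 = 6575 days.
Total: 215 + 6575 + 240 = 7030 days.
7030 mod 7 = 2, so 2 days before Monday is Saturday.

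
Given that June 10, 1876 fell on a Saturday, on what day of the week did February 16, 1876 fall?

Wednesday

Count forward from the earlier date (February 16, 1876) to the later (June 10, 1876):
February 1876: 29 − 16 = 13 days remain (1876 is a leap year, so February has 29 days).
Then March (31), April (30), May (31): 31 + 30 + 31 = 92 days.
June 1–10, 1876: 10 days.
Total: 13 + 92 + 10 = 115 days.
115 mod 7 = 3, so 3 days before Saturday is Wednesday.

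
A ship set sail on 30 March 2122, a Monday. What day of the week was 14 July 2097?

Count forward from the earlier date (July 14, 2097) to the later (March 30, 2122):
From July 14, 2097 to July 14, 2121: 24 years, of which 5 contain a Feb 29 — 19×365 + 5×366 = 8765 days.
(2100 is not a leap year (divisible by 100 but not 400).)
July 2121: 31 − 14 = 17 days remain.
Then August (31), September (30), October (31), November (30), December (31), January (31), February 2122 (28): 31 + 30 + 31 + 30 + 31 + 31 + 28 = 212 days.
March 1–30, 2122: 30 days.
Residual: 259 days.
Total: 9024 days.
9024 mod 7 = 1, so 1 day before Monday is Sunday.

Sunday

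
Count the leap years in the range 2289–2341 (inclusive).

12

Years divisible by 4: 2292, 2296, …, 2340 — 13 in all.
Of these, 2300 is divisible by 100 but not 400, so not leap.
Leap years: 13 − 1 = 12.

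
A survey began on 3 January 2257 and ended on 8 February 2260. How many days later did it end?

January 3, 2257 → January 3, 2258: 365 days.
January 3, 2258 → January 3, 2259: 365 days.
January 3, 2259 → January 3, 2260: 365 days.
January 2260: 31 − 3 = 28 days remain.
February 1–8, 2260: 8 days (2260 is a leap year).
Residual: 36 days.
Total: 1131 days.

1131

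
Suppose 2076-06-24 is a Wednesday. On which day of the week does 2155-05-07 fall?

From June 24, 2076 to June 24, 2154: 78 years, of which 18 contain a Feb 29 — 60×365 + 18×366 = 28488 days.
(2100 is not a leap year (divisible by 100 but not 400).)
June 2154: 30 − 24 = 6 days remain.
Then 10 full months totalling 304 days.
May 1–7, 2155: 7 days.
Residual: 317 days.
Total: 28805 days.
28805 is a multiple of 7, so 2155-05-07 falls on the same weekday: Wednesday.

Wednesday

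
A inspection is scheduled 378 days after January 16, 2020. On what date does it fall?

January 28, 2021

Count 378 days after January 16, 2020:
Day-of-year of January 16, 2020: 16.
Day-of-year of January 28, 2021: 28.
2020 has 366 days, so 366 − 16 = 350 days remain in 2020.
Total: 350 + 28 = 378 days.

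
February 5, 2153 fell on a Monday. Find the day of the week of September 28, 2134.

Count forward from the earlier date (September 28, 2134) to the later (February 5, 2153):
From September 28, 2134 to September 28, 2152: 18 years, of which 5 contain a Feb 29 — 13×365 + 5×366 = 6575 days.
September 2152: 30 − 28 = 2 days remain.
Then October (31), November (30), December (31), January (31): 31 + 30 + 31 + 31 = 123 days.
February 1–5, 2153: 5 days (2153 is not a leap year).
Residual: 130 days.
Total: 6705 days.
6705 mod 7 = 6, so 6 days before Monday is Tuesday.

Tuesday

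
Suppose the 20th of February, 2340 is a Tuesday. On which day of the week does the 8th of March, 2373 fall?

Day-of-year of February 20, 2340: 51.
Day-of-year of March 8, 2373: 67.
2340 has 366 days, so 366 − 51 = 315 days remain in 2340.
Full years 2341–2372: 24 common + 8 leap = 24×365 + 8×366 = 11688 days.
Total: 315 + 11688 + 67 = 12070 days.
12070 mod 7 = 2, so 2 days after Tuesday is Thursday.

Thursday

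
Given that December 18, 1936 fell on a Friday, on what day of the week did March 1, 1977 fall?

Tuesday

Day-of-year of December 18, 1936: 353.
Day-of-year of March 1, 1977: 60.
1936 has 366 days, so 366 − 353 = 13 days remain in 1936.
Full years 1937–1976: 30 common + 10 leap = 30×365 + 10×366 = 14610 days.
Total: 13 + 14610 + 60 = 14683 days.
14683 mod 7 = 4, so 4 days after Friday is Tuesday.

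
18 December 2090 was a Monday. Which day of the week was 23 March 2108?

Friday

From December 18, 2090 to December 18, 2107: 17 years, of which 3 contain a Feb 29 — 14×365 + 3×366 = 6208 days.
(2100 is not a leap year (divisible by 100 but not 400).)
December 2107: 31 − 18 = 13 days remain.
Then January (31), February 2108 (29): 31 + 29 = 60 days.
March 1–23, 2108: 23 days.
Residual: 96 days.
Total: 6304 days.
6304 mod 7 = 4, so 4 days after Monday is Friday.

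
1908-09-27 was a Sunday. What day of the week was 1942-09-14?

Monday

Day-of-year of September 27, 1908: 271.
Day-of-year of September 14, 1942: 257.
1908 has 366 days, so 366 − 271 = 95 days remain in 1908.
Full years 1909–1941: 25 common + 8 leap = 25×365 + 8×366 = 12053 days.
Total: 95 + 12053 + 257 = 12405 days.
12405 mod 7 = 1, so 1 day after Sunday is Monday.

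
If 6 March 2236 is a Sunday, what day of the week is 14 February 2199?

Count forward from the earlier date (February 14, 2199) to the later (March 6, 2236):
From February 14, 2199 to February 14, 2236: 37 years, of which 8 contain a Feb 29 — 29×365 + 8×366 = 13513 days.
(2200 is not a leap year (divisible by 100 but not 400).)
February 2236: 29 − 14 = 15 days remain (2236 is a leap year, so February has 29 days).
March 1–6, 2236: 6 days.
Residual: 21 days.
Total: 13534 days.
13534 mod 7 = 3, so 3 days before Sunday is Thursday.

Thursday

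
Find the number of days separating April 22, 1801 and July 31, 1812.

From April 22, 1801 to April 22, 1812: 11 years, of which 3 contain a Feb 29 — 8×365 + 3×366 = 4018 days.
April 1812: 30 − 22 = 8 days remain.
Then May (31), June (30): 31 + 30 = 61 days.
July 1–31, 1812: 31 days.
Residual: 100 days.
Total: 4118 days.

4118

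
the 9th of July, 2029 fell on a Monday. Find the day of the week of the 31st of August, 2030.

Day-of-year of July 9, 2029: 190.
Day-of-year of August 31, 2030: 243.
2029 has 365 days, so 365 − 190 = 175 days remain in 2029.
Total: 175 + 243 = 418 days.
418 mod 7 = 5, so 5 days after Monday is Saturday.

Saturday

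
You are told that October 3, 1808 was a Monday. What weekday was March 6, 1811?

October 3, 1808 → October 3, 1809: 365 days.
October 3, 1809 → October 3, 1810: 365 days.
October 1810: 31 − 3 = 28 days remain.
Then November (30), December (31), January (31), February 1811 (28): 30 + 31 + 31 + 28 = 120 days.
March 1–6, 1811: 6 days.
Residual: 154 days.
Total: 884 days.
884 mod 7 = 2, so 2 days after Monday is Wednesday.

Wednesday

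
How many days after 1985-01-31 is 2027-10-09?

From January 31, 1985 to January 31, 2027: 42 years, of which 10 contain a Feb 29 — 32×365 + 10×366 = 15340 days.
(2000 is a leap year (divisible by 400).)
January 2027: 31 − 31 = 0 days remain.
Then February 2027 (28), March (31), April (30), May (31), June (30), July (31), August (31), September (30): 28 + 31 + 30 + 31 + 30 + 31 + 31 + 30 = 242 days.
October 1–9, 2027: 9 days.
Residual: 251 days.
Total: 15591 days.

15591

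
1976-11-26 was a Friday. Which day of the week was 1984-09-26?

Wednesday

Day-of-year of November 26, 1976: 331.
Day-of-year of September 26, 1984: 270.
1976 has 366 days, so 366 − 331 = 35 days remain in 1976.
Full years 1977–1983: 6 common + 1 leap = 6×365 + 1×366 = 2556 days.
Total: 35 + 2556 + 270 = 2861 days.
2861 mod 7 = 5, so 5 days after Friday is Wednesday.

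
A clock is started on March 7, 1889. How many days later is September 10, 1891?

917

March 7, 1889 → March 7, 1890: 365 days.
March 7, 1890 → March 7, 1891: 365 days.
March 1891: 31 − 7 = 24 days remain.
Then April (30), May (31), June (30), July (31), August (31): 30 + 31 + 30 + 31 + 31 = 153 days.
September 1–10, 1891: 10 days.
Residual: 187 days.
Total: 917 days.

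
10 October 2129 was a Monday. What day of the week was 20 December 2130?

Wednesday

Day-of-year of October 10, 2129: 283.
Day-of-year of December 20, 2130: 354.
2129 has 365 days, so 365 − 283 = 82 days remain in 2129.
Total: 82 + 354 = 436 days.
436 mod 7 = 2, so 2 days after Monday is Wednesday.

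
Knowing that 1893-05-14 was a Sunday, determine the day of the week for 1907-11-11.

Monday

From May 14, 1893 to May 14, 1907: 14 years, of which 2 contain a Feb 29 — 12×365 + 2×366 = 5112 days.
(1900 is not a leap year (divisible by 100 but not 400).)
May 1907: 31 − 14 = 17 days remain.
Then June (30), July (31), August (31), September (30), October (31): 30 + 31 + 31 + 30 + 31 = 153 days.
November 1–11, 1907: 11 days.
Residual: 181 days.
Total: 5293 days.
5293 mod 7 = 1, so 1 day after Sunday is Monday.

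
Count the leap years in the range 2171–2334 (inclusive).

39

Years divisible by 4: 2172, 2176, …, 2332 — 41 in all.
Of these, 2200, 2300 are divisible by 100 but not 400, so not leap.
Leap years: 41 − 2 = 39.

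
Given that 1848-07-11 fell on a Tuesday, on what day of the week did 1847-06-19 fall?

Saturday

Count forward from the earlier date (June 19, 1847) to the later (July 11, 1848):
Day-of-year of June 19, 1847: 170.
Day-of-year of July 11, 1848: 193.
1847 has 365 days, so 365 − 170 = 195 days remain in 1847.
Total: 195 + 193 = 388 days.
388 mod 7 = 3, so 3 days before Tuesday is Saturday.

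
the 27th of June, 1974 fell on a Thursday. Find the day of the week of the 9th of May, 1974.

Count forward from the earlier date (May 9, 1974) to the later (June 27, 1974):
May 1974: 31 − 9 = 22 days remain.
June 1–27, 1974: 27 days.
Total: 22 + 27 = 49 days.
49 is a multiple of 7, so the 9th of May, 1974 falls on the same weekday: Thursday.

Thursday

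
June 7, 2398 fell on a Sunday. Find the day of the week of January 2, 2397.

Thursday

Count forward from the earlier date (January 2, 2397) to the later (June 7, 2398):
January 2397: 31 − 2 = 29 days remain.
Then 16 full months totalling 485 days.
June 1–7, 2398: 7 days.
Total: 29 + 485 + 7 = 521 days.
521 mod 7 = 3, so 3 days before Sunday is Thursday.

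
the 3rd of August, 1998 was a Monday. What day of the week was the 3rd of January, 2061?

Monday

From August 3, 1998 to August 3, 2060: 62 years, of which 16 contain a Feb 29 — 46×365 + 16×366 = 22646 days.
(2000 is a leap year (divisible by 400).)
August 2060: 31 − 3 = 28 days remain.
Then September (30), October (31), November (30), December (31): 30 + 31 + 30 + 31 = 122 days.
January 1–3, 2061: 3 days.
Residual: 153 days.
Total: 22799 days.
22799 is a multiple of 7, so the 3rd of January, 2061 falls on the same weekday: Monday.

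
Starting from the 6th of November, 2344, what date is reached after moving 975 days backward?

the 7th of March, 2342

Count 975 days before November 6, 2344:
March 7, 2342 → March 7, 2343: 365 days.
March 7, 2343 → March 7, 2344: 366 days (2344 is a leap year).
March 2344: 31 − 7 = 24 days remain.
Then April (30), May (31), June (30), July (31), August (31), September (30), October (31): 30 + 31 + 30 + 31 + 31 + 30 + 31 = 214 days.
November 1–6, 2344: 6 days.
Residual: 244 days.
Total: 975 days.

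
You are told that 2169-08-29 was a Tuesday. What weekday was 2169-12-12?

Tuesday

August 2169: 31 − 29 = 2 days remain.
Then September (30), October (31), November (30): 30 + 31 + 30 = 91 days.
December 1–12, 2169: 12 days.
Total: 2 + 91 + 12 = 105 days.
105 is a multiple of 7, so 2169-12-12 falls on the same weekday: Tuesday.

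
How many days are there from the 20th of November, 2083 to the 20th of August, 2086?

1004

November 20, 2083 → November 20, 2084: 366 days (2084 is a leap year).
November 20, 2084 → November 20, 2085: 365 days.
November 2085: 30 − 20 = 10 days remain.
Then December (31), January (31), February 2086 (28), March (31), April (30), May (31), June (30), July (31): 31 + 31 + 28 + 31 + 30 + 31 + 30 + 31 = 243 days.
August 1–20, 2086: 20 days.
Residual: 273 days.
Total: 1004 days.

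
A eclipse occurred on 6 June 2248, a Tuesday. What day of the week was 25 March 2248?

Saturday

Count forward from the earlier date (March 25, 2248) to the later (June 6, 2248):
March 2248: 31 − 25 = 6 days remain.
Then April (30), May (31): 30 + 31 = 61 days.
June 1–6, 2248: 6 days.
Total: 6 + 61 + 6 = 73 days.
73 mod 7 = 3, so 3 days before Tuesday is Saturday.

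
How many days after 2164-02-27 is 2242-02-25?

From February 27, 2164 to February 27, 2241: 77 years, of which 19 contain a Feb 29 — 58×365 + 19×366 = 28124 days.
(2200 is not a leap year (divisible by 100 but not 400).)
February 2241: 28 − 27 = 1 day remains (2241 is not a leap year, so February has 28 days).
Then 11 full months totalling 337 days.
February 1–25, 2242: 25 days (2242 is not a leap year).
Residual: 363 days.
Total: 28487 days.

28487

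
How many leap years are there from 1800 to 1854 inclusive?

13

Years divisible by 4: 1800, 1804, …, 1852 — 14 in all.
Of these, 1800 is divisible by 100 but not 400, so not leap.
Leap years: 14 − 1 = 13.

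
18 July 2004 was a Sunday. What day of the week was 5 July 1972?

Wednesday

Count forward from the earlier date (July 5, 1972) to the later (July 18, 2004):
From July 5, 1972 to July 5, 2004: 32 years, of which 8 contain a Feb 29 — 24×365 + 8×366 = 11688 days.
(2000 is a leap year (divisible by 400).)
Within July 2004: 18 − 5 = 13 days.
Total: 11701 days.
11701 mod 7 = 4, so 4 days before Sunday is Wednesday.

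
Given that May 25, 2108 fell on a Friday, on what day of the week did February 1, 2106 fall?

Count forward from the earlier date (February 1, 2106) to the later (May 25, 2108):
Day-of-year of February 1, 2106: 32.
Day-of-year of May 25, 2108: 146.
2106 has 365 days, so 365 − 32 = 333 days remain in 2106.
Full years: 2107: 365. Sum = 365.
Total: 333 + 365 + 146 = 844 days.
844 mod 7 = 4, so 4 days before Friday is Monday.

Monday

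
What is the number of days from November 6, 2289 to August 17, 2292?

November 6, 2289 → November 6, 2290: 365 days.
November 6, 2290 → November 6, 2291: 365 days.
November 2291: 30 − 6 = 24 days remain.
Then December (31), January (31), February 2292 (29), March (31), April (30), May (31), June (30), July (31): 31 + 31 + 29 + 31 + 30 + 31 + 30 + 31 = 244 days.
August 1–17, 2292: 17 days.
Residual: 285 days.
Total: 1015 days.

1015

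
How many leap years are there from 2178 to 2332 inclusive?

37

Years divisible by 4: 2180, 2184, …, 2332 — 39 in all.
Of these, 2200, 2300 are divisible by 100 but not 400, so not leap.
Leap years: 39 − 2 = 37.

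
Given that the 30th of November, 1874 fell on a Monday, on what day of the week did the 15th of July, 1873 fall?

Tuesday

Count forward from the earlier date (July 15, 1873) to the later (November 30, 1874):
Day-of-year of July 15, 1873: 196.
Day-of-year of November 30, 1874: 334.
1873 has 365 days, so 365 − 196 = 169 days remain in 1873.
Total: 169 + 334 = 503 days.
503 mod 7 = 6, so 6 days before Monday is Tuesday.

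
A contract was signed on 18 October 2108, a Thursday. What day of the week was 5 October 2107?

Count forward from the earlier date (October 5, 2107) to the later (October 18, 2108):
October 2107: 31 − 5 = 26 days remain.
Then 11 full months totalling 335 days.
October 1–18, 2108: 18 days.
Total: 26 + 335 + 18 = 379 days.
379 mod 7 = 1, so 1 day before Thursday is Wednesday.

Wednesday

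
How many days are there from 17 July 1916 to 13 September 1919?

1153

Day-of-year of July 17, 1916: 199.
Day-of-year of September 13, 1919: 256.
1916 has 366 days, so 366 − 199 = 167 days remain in 1916.
Full years: 1917: 365; 1918: 365. Sum = 730.
Total: 167 + 730 + 256 = 1153 days.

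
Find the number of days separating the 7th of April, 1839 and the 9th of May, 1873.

12451

Day-of-year of April 7, 1839: 97.
Day-of-year of May 9, 1873: 129.
1839 has 365 days, so 365 − 97 = 268 days remain in 1839.
Full years 1840–1872: 24 common + 9 leap = 24×365 + 9×366 = 12054 days.
Total: 268 + 12054 + 129 = 12451 days.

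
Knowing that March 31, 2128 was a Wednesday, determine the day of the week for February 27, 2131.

Tuesday

March 31, 2128 → March 31, 2129: 365 days.
March 31, 2129 → March 31, 2130: 365 days.
March 2130: 31 − 31 = 0 days remain.
Then 10 full months totalling 306 days.
February 1–27, 2131: 27 days (2131 is not a leap year).
Residual: 333 days.
Total: 1063 days.
1063 mod 7 = 6, so 6 days after Wednesday is Tuesday.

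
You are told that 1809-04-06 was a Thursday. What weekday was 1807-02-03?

Tuesday

Count forward from the earlier date (February 3, 1807) to the later (April 6, 1809):
Day-of-year of February 3, 1807: 34.
Day-of-year of April 6, 1809: 96.
1807 has 365 days, so 365 − 34 = 331 days remain in 1807.
Full years: 1808: 366. Sum = 366.
Total: 331 + 366 + 96 = 793 days.
793 mod 7 = 2, so 2 days before Thursday is Tuesday.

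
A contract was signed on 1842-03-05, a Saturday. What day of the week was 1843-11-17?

Day-of-year of March 5, 1842: 64.
Day-of-year of November 17, 1843: 321.
1842 has 365 days, so 365 − 64 = 301 days remain in 1842.
Total: 301 + 321 = 622 days.
622 mod 7 = 6, so 6 days after Saturday is Friday.

Friday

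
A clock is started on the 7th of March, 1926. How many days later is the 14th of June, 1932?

2291

March 7, 1926 → March 7, 1927: 365 days.
March 7, 1927 → March 7, 1928: 366 days (1928 is a leap year).
March 7, 1928 → March 7, 1929: 365 days.
March 7, 1929 → March 7, 1930: 365 days.
March 7, 1930 → March 7, 1931: 365 days.
March 7, 1931 → March 7, 1932: 366 days (1932 is a leap year).
March 1932: 31 − 7 = 24 days remain.
Then April (30), May (31): 30 + 31 = 61 days.
June 1–14, 1932: 14 days.
Residual: 99 days.
Total: 2291 days.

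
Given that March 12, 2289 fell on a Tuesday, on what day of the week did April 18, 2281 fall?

Monday

Count forward from the earlier date (April 18, 2281) to the later (March 12, 2289):
Day-of-year of April 18, 2281: 108.
Day-of-year of March 12, 2289: 71.
2281 has 365 days, so 365 − 108 = 257 days remain in 2281.
Full years 2282–2288: 5 common + 2 leap = 5×365 + 2×366 = 2557 days.
Total: 257 + 2557 + 71 = 2885 days.
2885 mod 7 = 1, so 1 day before Tuesday is Monday.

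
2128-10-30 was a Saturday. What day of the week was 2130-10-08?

October 30, 2128 → October 30, 2129: 365 days.
October 2129: 31 − 30 = 1 day remains.
Then 11 full months totalling 334 days.
October 1–8, 2130: 8 days.
Residual: 343 days.
Total: 708 days.
708 mod 7 = 1, so 1 day after Saturday is Sunday.

Sunday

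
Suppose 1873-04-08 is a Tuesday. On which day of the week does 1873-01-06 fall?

Count forward from the earlier date (January 6, 1873) to the later (April 8, 1873):
January 1873: 31 − 6 = 25 days remain.
Then February 1873 (28), March (31): 28 + 31 = 59 days.
April 1–8, 1873: 8 days.
Total: 25 + 59 + 8 = 92 days.
92 mod 7 = 1, so 1 day before Tuesday is Monday.

Monday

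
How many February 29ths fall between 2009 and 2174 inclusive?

Years divisible by 4: 2012, 2016, …, 2172 — 41 in all.
Of these, 2100 is divisible by 100 but not 400, so not leap.
Leap years: 41 − 1 = 40.

40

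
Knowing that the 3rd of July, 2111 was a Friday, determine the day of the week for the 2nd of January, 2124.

From July 3, 2111 to July 3, 2123: 12 years, of which 3 contain a Feb 29 — 9×365 + 3×366 = 4383 days.
July 2123: 31 − 3 = 28 days remain.
Then August (31), September (30), October (31), November (30), December (31): 31 + 30 + 31 + 30 + 31 = 153 days.
January 1–2, 2124: 2 days.
Residual: 183 days.
Total: 4566 days.
4566 mod 7 = 2, so 2 days after Friday is Sunday.

Sunday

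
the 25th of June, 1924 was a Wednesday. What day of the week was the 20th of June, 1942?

From June 25, 1924 to June 25, 1941: 17 years, of which 4 contain a Feb 29 — 13×365 + 4×366 = 6209 days.
June 1941: 30 − 25 = 5 days remain.
Then 11 full months totalling 335 days.
June 1–20, 1942: 20 days.
Residual: 360 days.
Total: 6569 days.
6569 mod 7 = 3, so 3 days after Wednesday is Saturday.

Saturday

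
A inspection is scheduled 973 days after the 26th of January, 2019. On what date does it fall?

the 25th of September, 2021

Count 973 days after January 26, 2019:
Day-of-year of January 26, 2019: 26.
Day-of-year of September 25, 2021: 268.
2019 has 365 days, so 365 − 26 = 339 days remain in 2019.
Full years: 2020: 366. Sum = 366.
Total: 339 + 366 + 268 = 973 days.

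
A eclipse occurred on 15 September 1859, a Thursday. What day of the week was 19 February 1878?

From September 15, 1859 to September 15, 1877: 18 years, of which 5 contain a Feb 29 — 13×365 + 5×366 = 6575 days.
September 1877: 30 − 15 = 15 days remain.
Then October (31), November (30), December (31), January (31): 31 + 30 + 31 + 31 = 123 days.
February 1–19, 1878: 19 days (1878 is not a leap year).
Residual: 157 days.
Total: 6732 days.
6732 mod 7 = 5, so 5 days after Thursday is Tuesday.

Tuesday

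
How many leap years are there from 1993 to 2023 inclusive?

7

Years divisible by 4 in [1993, 2023]: 1996, 2000, 2004, 2008, 2012, 2016, 2020.
2000 is divisible by 400, so still leap.
No century exceptions apply. Count: 7.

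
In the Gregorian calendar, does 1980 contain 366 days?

1980 is a leap year.

Yes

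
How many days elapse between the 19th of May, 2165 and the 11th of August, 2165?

May 2165: 31 − 19 = 12 days remain.
Then June (30), July (31): 30 + 31 = 61 days.
August 1–11, 2165: 11 days.
Total: 12 + 61 + 11 = 84 days.

84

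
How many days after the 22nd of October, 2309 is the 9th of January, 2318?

From October 22, 2309 to October 22, 2317: 8 years, of which 2 contain a Feb 29 — 6×365 + 2×366 = 2922 days.
October 2317: 31 − 22 = 9 days remain.
Then November (30), December (31): 30 + 31 = 61 days.
January 1–9, 2318: 9 days.
Residual: 79 days.
Total: 3001 days.

3001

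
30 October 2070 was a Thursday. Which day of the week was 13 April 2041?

Saturday

Count forward from the earlier date (April 13, 2041) to the later (October 30, 2070):
From April 13, 2041 to April 13, 2070: 29 years, of which 7 contain a Feb 29 — 22×365 + 7×366 = 10592 days.
April 2070: 30 − 13 = 17 days remain.
Then May (31), June (30), July (31), August (31), September (30): 31 + 30 + 31 + 31 + 30 = 153 days.
October 1–30, 2070: 30 days.
Residual: 200 days.
Total: 10792 days.
10792 mod 7 = 5, so 5 days before Thursday is Saturday.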